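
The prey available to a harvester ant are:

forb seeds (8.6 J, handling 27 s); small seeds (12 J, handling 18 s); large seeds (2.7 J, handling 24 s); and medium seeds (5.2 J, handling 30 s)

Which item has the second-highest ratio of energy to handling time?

forb seeds

In descending order of E/h:
small seeds: 12/18 = 0.667 J/s
forb seeds: 8.6/27 = 0.319 J/s
medium seeds: 5.2/30 = 0.173 J/s
large seeds: 2.7/24 = 0.113 J/s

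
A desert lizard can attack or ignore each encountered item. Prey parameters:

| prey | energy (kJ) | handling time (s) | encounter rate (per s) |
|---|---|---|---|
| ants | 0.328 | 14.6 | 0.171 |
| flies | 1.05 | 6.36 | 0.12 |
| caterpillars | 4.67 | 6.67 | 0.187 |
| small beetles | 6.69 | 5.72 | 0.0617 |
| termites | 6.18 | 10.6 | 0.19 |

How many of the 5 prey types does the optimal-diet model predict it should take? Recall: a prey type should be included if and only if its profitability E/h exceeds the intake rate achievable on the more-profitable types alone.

3

Rank by E/h (kJ/s): small beetles 1.17, caterpillars 0.7, termites 0.583, flies 0.165, ants 0.0225. Include each in turn until the next type's E/h falls below the running intake rate.
Rate on top 1: 0.3051. caterpillars: 0.7 > 0.3051 → include.
Rate on top 2: 0.4946. termites: 0.583 > 0.4946 → include.
Rate on top 3: 0.5332. flies: 0.165 < 0.5332 → exclude; stop.
Optimal diet: small beetles, caterpillars, termites — 3 of 5 types.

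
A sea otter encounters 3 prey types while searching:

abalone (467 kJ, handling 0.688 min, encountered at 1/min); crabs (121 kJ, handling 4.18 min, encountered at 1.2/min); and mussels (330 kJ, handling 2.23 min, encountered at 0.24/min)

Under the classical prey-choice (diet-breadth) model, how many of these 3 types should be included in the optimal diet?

1

Rank by E/h (kJ/min): abalone 679, mussels 148, crabs 28.9. Include each in turn until the next type's E/h falls below the running intake rate.
Rate on top 1: 276.7. mussels: 148 < 276.7 → exclude; stop.
Optimal diet: abalone — 1 of 3 types.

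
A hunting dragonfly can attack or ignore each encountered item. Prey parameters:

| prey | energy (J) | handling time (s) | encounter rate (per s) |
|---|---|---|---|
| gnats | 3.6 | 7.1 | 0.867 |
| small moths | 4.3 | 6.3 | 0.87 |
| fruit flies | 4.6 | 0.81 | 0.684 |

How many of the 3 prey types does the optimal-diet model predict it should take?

E/h in descending order: fruit flies 5.68, small moths 0.683, gnats 0.507 J/s. The optimal diet is the largest prefix of this list for which every included type satisfies E_i/h_i > R on the types above it.
Rate on top 1: 2.025. small moths: 0.683 < 2.025 → exclude; stop.
Optimal diet: fruit flies — 1 of 3 types.

1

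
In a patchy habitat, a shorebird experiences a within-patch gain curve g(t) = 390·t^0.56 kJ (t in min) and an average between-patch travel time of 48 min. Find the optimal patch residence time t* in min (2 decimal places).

By the marginal value theorem, leave when the instantaneous gain rate g'(t) equals the habitat-wide average g(t)/(T + t).
g'(t) = 0.56·390·t^-0.44. Setting 0.56·390·t^-0.44 = 390·t^0.56/(48+t) gives 0.56(48+t) = t, so 0.44·t = 0.56×48.
t* = 0.56×48/0.44 = 61.09 min.

61.09 min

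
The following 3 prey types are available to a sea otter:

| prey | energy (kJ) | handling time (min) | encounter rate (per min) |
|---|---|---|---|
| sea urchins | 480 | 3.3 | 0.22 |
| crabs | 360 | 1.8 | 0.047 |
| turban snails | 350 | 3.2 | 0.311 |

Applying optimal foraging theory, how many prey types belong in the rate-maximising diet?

3

E/h in descending order: crabs 200, sea urchins 145, turban snails 109 kJ/min. The optimal diet is the largest prefix of this list for which every included type satisfies E_i/h_i > R on the types above it.
Rate on top 1: 15.6. sea urchins: 145 > 15.6 → include.
Rate on top 2: 67.67. turban snails: 109 > 67.67 → include.
Optimal diet: crabs, sea urchins, turban snails — 3 of 3 types.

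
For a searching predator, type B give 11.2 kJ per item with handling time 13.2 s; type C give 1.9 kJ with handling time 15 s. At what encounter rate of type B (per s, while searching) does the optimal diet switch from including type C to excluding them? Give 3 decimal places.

Drop type C once their profitability E₂/h₂ falls below the rate achievable on type B alone: E₂/h₂ = λE₁/(1 + λh₁).
Solve for λ: λE₁h₂ = E₂(1 + λh₁) → λ(E₁h₂ − E₂h₁) = E₂ → λ = E₂/(E₁h₂ − E₂h₁).
λ = 1.9/(11.2×15 − 1.9×13.2) = 1.9/142.9 = 0.01329 per s.

0.013 per s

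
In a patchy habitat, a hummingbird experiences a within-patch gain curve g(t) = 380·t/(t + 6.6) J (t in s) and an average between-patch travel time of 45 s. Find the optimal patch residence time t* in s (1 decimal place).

Maximise g(t)/(T+t): set derivative to zero → g'(t)(T+t) = g(t).
g'(t) = 380·6.6/(t + 6.6)². Setting 380·6.6/(t+6.6)² = 380t/[(t+6.6)(45+t)] gives 6.6(45+t) = t(t+6.6), so t² = 6.6×45 = 297.
t* = √297 = 17.23 s.

17.2 s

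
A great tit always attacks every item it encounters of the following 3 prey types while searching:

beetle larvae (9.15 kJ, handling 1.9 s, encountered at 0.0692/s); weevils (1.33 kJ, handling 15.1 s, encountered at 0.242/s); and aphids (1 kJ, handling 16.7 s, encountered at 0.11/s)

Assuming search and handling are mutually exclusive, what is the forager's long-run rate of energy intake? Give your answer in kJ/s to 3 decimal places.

0.161 kJ/s

R = Σλ_iE_i / (1 + Σλ_ih_i)
Numerator: 0.0692×9.15 + 0.242×1.33 + 0.11×1 = 1.065
Denominator: 1 + 0.0692×1.9 + 0.242×15.1 + 0.11×16.7 = 6.623
R = 1.065/6.623 = 0.1608 kJ/s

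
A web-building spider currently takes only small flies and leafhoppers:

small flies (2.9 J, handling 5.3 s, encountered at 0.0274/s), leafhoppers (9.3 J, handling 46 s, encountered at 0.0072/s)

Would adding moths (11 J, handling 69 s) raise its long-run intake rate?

Yes

Current rate: (0.0274×2.9 + 0.0072×9.3)/(1 + 0.0274×5.3 + 0.0072×46) = 0.09917 J/s.
Profitability of moths: 11/69 = 0.1594 J/s.
0.1594 > 0.09917, so adding moths raises the average — include it.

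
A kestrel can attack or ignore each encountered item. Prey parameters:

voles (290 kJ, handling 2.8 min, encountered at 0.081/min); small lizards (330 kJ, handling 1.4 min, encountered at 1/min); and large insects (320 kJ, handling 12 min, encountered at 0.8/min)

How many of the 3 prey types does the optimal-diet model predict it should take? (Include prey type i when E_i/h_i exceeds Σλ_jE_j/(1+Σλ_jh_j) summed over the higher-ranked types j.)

1

E/h in descending order: small lizards 236, voles 104, large insects 26.7 kJ/min. The optimal diet is the largest prefix of this list for which every included type satisfies E_i/h_i > R on the types above it.
Rate on top 1: 137.5. voles: 104 < 137.5 → exclude; stop.
Optimal diet: small lizards — 1 of 3 types.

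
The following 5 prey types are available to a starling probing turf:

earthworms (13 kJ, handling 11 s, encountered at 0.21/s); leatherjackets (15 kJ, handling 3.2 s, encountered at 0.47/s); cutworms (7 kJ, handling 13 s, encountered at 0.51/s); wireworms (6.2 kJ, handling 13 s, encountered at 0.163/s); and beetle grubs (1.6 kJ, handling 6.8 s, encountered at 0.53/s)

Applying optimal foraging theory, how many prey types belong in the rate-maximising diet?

Rank by E/h (kJ/s): leatherjackets 4.69, earthworms 1.18, cutworms 0.538, wireworms 0.477, beetle grubs 0.235. Include each in turn until the next type's E/h falls below the running intake rate.
Rate on top 1: 2.815. earthworms: 1.18 < 2.815 → exclude; stop.
Optimal diet: leatherjackets — 1 of 5 types.

1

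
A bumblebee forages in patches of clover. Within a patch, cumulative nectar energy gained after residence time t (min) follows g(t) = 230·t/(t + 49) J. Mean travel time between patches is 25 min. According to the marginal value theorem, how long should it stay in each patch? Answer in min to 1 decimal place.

Optimal t* satisfies g'(t*) = g(t*)/(T + t*).
g'(t) = 230·49/(t + 49)². Setting 230·49/(t+49)² = 230t/[(t+49)(25+t)] gives 49(25+t) = t(t+49), so t² = 49×25 = 1225.
t* = √1225 = 35 min.

35.0 min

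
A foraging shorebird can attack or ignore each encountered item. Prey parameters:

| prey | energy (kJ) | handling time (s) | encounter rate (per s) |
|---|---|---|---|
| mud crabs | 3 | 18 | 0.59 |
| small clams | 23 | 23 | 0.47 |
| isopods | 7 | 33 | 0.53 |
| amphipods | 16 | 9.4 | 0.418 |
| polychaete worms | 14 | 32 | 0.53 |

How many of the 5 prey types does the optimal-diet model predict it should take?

Rank by E/h (kJ/s): amphipods 1.7, small clams 1, polychaete worms 0.438, isopods 0.212, mud crabs 0.167. Include each in turn until the next type's E/h falls below the running intake rate.
Rate on top 1: 1.357. small clams: 1 < 1.357 → exclude; stop.
Optimal diet: amphipods — 1 of 5 types.

1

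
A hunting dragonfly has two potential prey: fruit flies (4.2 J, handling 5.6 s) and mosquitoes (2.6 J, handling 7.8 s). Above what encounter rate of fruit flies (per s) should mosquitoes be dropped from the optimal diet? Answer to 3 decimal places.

0.143 per s

Drop mosquitoes once their profitability E₂/h₂ falls below the rate achievable on fruit flies alone: E₂/h₂ = λE₁/(1 + λh₁).
Solve for λ: λE₁h₂ = E₂(1 + λh₁) → λ(E₁h₂ − E₂h₁) = E₂ → λ = E₂/(E₁h₂ − E₂h₁).
λ = 2.6/(4.2×7.8 − 2.6×5.6) = 2.6/18.2 = 0.1429 per s.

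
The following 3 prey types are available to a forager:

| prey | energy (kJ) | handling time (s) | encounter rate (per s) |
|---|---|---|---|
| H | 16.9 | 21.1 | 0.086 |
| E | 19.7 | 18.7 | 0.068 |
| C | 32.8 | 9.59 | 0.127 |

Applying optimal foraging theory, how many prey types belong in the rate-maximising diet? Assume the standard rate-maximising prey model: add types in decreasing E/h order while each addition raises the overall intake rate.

1

Rank by E/h (kJ/s): C 3.42, E 1.05, H 0.801. Include each in turn until the next type's E/h falls below the running intake rate.
Rate on top 1: 1.878. E: 1.05 < 1.878 → exclude; stop.
Optimal diet: C — 1 of 3 types.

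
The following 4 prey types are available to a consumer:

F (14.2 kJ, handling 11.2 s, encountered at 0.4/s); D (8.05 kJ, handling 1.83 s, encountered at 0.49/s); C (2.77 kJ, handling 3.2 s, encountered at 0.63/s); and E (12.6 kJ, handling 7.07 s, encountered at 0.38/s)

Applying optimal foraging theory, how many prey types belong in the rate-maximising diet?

Profitabilities (E/h, kJ/s): D 4.4, E 1.78, F 1.27, C 0.866. Add prey in this order while the next type's profitability exceeds the intake rate on those already taken.
Rate on top 1: 2.08. E: 1.78 < 2.08 → exclude; stop.
Optimal diet: D — 1 of 4 types.

1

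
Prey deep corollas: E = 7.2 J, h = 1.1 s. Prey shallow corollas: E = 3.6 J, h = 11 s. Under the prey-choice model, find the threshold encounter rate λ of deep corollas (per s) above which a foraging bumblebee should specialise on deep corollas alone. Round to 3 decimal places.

At the threshold, the rate on deep corollas alone equals the profitability of shallow corollas: λ·7.2/(1 + λ·1.1) = 3.6/11 = 0.3273.
Rearranging, λ(7.2 − 0.3273×1.1) = 0.3273, so λ = 0.3273/6.84 = 0.04785 per s.

0.048 per s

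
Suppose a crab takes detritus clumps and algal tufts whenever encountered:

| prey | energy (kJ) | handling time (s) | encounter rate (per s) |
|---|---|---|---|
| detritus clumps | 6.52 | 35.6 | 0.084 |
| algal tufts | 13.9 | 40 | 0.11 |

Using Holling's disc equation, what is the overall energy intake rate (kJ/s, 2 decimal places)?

R = (0.084×6.52 + 0.11×13.9) / (1 + 0.084×35.6 + 0.11×40) = 2.077/8.39 = 0.2475 kJ/s.

0.25 kJ/s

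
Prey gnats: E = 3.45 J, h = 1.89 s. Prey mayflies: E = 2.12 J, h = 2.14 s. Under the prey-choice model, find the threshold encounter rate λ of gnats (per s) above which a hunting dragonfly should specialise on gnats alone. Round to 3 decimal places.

0.628 per s

At the threshold, the rate on gnats alone equals the profitability of mayflies: λ·3.45/(1 + λ·1.89) = 2.12/2.14 = 0.9907.
Rearranging, λ(3.45 − 0.9907×1.89) = 0.9907, so λ = 0.9907/1.578 = 0.6279 per s.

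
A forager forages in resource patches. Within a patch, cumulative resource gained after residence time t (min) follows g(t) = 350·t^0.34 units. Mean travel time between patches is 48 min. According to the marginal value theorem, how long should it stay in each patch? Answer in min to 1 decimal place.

24.7 min

By the marginal value theorem, leave when the instantaneous gain rate g'(t) equals the habitat-wide average g(t)/(T + t).
g'(t) = 0.34·350·t^-0.66. Setting 0.34·350·t^-0.66 = 350·t^0.34/(48+t) gives 0.34(48+t) = t, so 0.66·t = 0.34×48.
t* = 0.34×48/0.66 = 24.73 min.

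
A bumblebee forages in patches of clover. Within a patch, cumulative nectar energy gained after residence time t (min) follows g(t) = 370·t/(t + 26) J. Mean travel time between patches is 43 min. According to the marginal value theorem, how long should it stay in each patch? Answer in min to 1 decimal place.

33.4 min

Maximise g(t)/(T+t): set derivative to zero → g'(t)(T+t) = g(t).
g'(t) = 370·26/(t + 26)². Setting 370·26/(t+26)² = 370t/[(t+26)(43+t)] gives 26(43+t) = t(t+26), so t² = 26×43 = 1118.
t* = √1118 = 33.44 min.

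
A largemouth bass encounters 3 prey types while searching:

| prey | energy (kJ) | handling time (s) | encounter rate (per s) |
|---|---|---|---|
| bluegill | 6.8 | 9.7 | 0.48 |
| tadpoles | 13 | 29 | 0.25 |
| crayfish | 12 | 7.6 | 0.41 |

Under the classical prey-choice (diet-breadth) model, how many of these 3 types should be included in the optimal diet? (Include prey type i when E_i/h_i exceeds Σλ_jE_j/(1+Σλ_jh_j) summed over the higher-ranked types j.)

1

Profitabilities (E/h, kJ/s): crayfish 1.58, bluegill 0.701, tadpoles 0.448. Add prey in this order while the next type's profitability exceeds the intake rate on those already taken.
Rate on top 1: 1.195. bluegill: 0.701 < 1.195 → exclude; stop.
Optimal diet: crayfish — 1 of 3 types.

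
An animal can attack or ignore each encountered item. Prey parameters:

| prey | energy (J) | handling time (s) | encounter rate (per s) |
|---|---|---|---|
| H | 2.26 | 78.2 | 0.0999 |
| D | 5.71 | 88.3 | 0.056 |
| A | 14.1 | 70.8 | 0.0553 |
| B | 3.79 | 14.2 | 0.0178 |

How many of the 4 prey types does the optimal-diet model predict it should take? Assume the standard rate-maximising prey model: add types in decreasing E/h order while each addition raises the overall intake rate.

E/h in descending order: B 0.267, A 0.199, D 0.0647, H 0.0289 J/s. The optimal diet is the largest prefix of this list for which every included type satisfies E_i/h_i > R on the types above it.
Rate on top 1: 0.05385. A: 0.199 > 0.05385 → include.
Rate on top 2: 0.1639. D: 0.0647 < 0.1639 → exclude; stop.
Optimal diet: B, A — 2 of 4 types.

2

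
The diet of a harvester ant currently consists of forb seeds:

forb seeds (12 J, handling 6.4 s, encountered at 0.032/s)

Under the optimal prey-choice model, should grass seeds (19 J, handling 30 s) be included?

Yes

On forb seeds alone, R = ΣλE/(1+Σλh) = 0.384/1.205 = 0.3187 J/s.
grass seeds: E/h = 19/30 = 0.6333 J/s.
Since 0.6333 > R, including grass seeds increases the long-run rate.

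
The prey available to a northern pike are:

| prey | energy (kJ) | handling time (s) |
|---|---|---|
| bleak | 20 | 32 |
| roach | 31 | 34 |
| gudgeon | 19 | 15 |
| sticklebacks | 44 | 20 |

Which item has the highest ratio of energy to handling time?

sticklebacks

Profitability E/h (kJ/s): bleak = 20/32 = 0.625, roach = 31/34 = 0.912, gudgeon = 19/15 = 1.27, sticklebacks = 44/20 = 2.2.
Ranked: sticklebacks > gudgeon > roach > bleak.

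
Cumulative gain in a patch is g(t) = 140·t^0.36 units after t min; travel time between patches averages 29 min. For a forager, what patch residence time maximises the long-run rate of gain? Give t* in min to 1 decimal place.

Maximise g(t)/(T+t): set derivative to zero → g'(t)(T+t) = g(t).
g'(t) = 0.36·140·t^-0.64. Setting 0.36·140·t^-0.64 = 140·t^0.36/(29+t) gives 0.36(29+t) = t, so 0.64·t = 0.36×29.
t* = 0.36×29/0.64 = 16.31 min.

16.3 min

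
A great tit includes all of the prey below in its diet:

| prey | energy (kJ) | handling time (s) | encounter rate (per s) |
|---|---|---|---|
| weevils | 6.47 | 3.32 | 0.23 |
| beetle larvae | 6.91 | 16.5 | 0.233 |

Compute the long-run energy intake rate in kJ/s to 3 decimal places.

0.552 kJ/s

R = Σλ_iE_i / (1 + Σλ_ih_i)
Numerator: 0.23×6.47 + 0.233×6.91 = 3.098
Denominator: 1 + 0.23×3.32 + 0.233×16.5 = 5.608
R = 3.098/5.608 = 0.5524 kJ/s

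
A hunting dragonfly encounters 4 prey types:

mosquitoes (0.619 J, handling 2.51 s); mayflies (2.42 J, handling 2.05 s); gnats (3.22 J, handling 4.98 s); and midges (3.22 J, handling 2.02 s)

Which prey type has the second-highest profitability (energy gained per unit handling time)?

In descending order of E/h:
midges: 3.22/2.02 = 1.59 J/s
mayflies: 2.42/2.05 = 1.18 J/s
gnats: 3.22/4.98 = 0.647 J/s
mosquitoes: 0.619/2.51 = 0.247 J/s

mayflies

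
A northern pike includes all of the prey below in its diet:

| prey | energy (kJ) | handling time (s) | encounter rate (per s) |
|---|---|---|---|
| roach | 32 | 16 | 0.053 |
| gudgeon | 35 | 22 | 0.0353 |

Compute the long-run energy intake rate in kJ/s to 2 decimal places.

Energy encountered per unit search time: 0.053×32 + 0.0353×35 = 2.931 kJ/s.
Handling time per unit search time: 0.053×16 + 0.0353×22 = 1.625.
Rate = 2.931/(1 + 1.625) = 1.117 kJ/s.

1.12 kJ/s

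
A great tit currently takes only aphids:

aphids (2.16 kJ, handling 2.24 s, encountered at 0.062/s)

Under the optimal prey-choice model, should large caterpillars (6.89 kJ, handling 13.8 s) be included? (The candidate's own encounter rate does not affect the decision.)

On aphids alone, R = ΣλE/(1+Σλh) = 0.1339/1.139 = 0.1176 kJ/s.
Profitability of large caterpillars: 6.89/13.8 = 0.4993 kJ/s.
Since 0.4993 > R, including large caterpillars increases the long-run rate.

Yes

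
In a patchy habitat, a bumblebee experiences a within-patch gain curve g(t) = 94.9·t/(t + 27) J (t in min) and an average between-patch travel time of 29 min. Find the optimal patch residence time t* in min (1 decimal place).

Maximise g(t)/(T+t): set derivative to zero → g'(t)(T+t) = g(t).
g'(t) = 94.9·27/(t + 27)². Setting 94.9·27/(t+27)² = 94.9t/[(t+27)(29+t)] gives 27(29+t) = t(t+27), so t² = 27×29 = 783.
t* = √783 = 27.98 min.

28.0 min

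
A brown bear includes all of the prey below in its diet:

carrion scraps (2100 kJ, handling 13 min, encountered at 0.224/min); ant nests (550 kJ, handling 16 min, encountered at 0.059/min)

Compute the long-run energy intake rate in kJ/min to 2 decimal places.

103.55 kJ/min

Energy encountered per unit search time: 0.224×2100 + 0.059×550 = 502.9 kJ/min.
Handling time per unit search time: 0.224×13 + 0.059×16 = 3.856.
Rate = 502.9/(1 + 3.856) = 103.6 kJ/min.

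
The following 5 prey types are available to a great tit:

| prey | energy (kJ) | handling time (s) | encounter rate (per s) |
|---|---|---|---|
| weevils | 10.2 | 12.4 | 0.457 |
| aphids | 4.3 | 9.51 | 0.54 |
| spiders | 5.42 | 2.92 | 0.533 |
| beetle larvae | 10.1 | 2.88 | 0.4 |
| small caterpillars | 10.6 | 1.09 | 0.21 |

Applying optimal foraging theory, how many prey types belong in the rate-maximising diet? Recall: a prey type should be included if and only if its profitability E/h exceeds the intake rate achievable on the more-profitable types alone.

Rank by E/h (kJ/s): small caterpillars 9.72, beetle larvae 3.51, spiders 1.86, weevils 0.823, aphids 0.452. Include each in turn until the next type's E/h falls below the running intake rate.
Rate on top 1: 1.811. beetle larvae: 3.51 > 1.811 → include.
Rate on top 2: 2.632. spiders: 1.86 < 2.632 → exclude; stop.
Optimal diet: small caterpillars, beetle larvae — 2 of 5 types.

2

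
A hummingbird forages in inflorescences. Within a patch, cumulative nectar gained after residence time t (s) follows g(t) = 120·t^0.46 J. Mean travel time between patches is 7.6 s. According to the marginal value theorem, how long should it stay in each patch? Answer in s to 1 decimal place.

6.5 s

Optimal t* satisfies g'(t*) = g(t*)/(T + t*).
g'(t) = 0.46·120·t^-0.54. Setting 0.46·120·t^-0.54 = 120·t^0.46/(7.6+t) gives 0.46(7.6+t) = t, so 0.54·t = 0.46×7.6.
t* = 0.46×7.6/0.54 = 6.474 s.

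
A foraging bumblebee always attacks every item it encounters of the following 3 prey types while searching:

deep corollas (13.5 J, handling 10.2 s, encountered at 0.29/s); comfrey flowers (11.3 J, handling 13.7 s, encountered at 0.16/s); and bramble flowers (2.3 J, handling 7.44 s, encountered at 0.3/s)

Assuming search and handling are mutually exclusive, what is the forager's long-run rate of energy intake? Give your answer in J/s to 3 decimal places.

0.765 J/s

R = Σλ_iE_i / (1 + Σλ_ih_i)
Numerator: 0.29×13.5 + 0.16×11.3 + 0.3×2.3 = 6.413
Denominator: 1 + 0.29×10.2 + 0.16×13.7 + 0.3×7.44 = 8.382
R = 6.413/8.382 = 0.7651 J/s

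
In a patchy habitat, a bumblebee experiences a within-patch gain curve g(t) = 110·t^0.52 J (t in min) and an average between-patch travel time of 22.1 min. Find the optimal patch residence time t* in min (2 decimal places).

23.94 min

Optimal t* satisfies g'(t*) = g(t*)/(T + t*).
g'(t) = 0.52·110·t^-0.48. Setting 0.52·110·t^-0.48 = 110·t^0.52/(22.1+t) gives 0.52(22.1+t) = t, so 0.48·t = 0.52×22.1.
t* = 0.52×22.1/0.48 = 23.94 min.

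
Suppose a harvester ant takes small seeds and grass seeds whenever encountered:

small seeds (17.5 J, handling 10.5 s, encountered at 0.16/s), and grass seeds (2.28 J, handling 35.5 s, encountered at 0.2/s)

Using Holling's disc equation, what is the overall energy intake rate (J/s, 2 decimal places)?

0.33 J/s

R = Σλ_iE_i / (1 + Σλ_ih_i)
Numerator: 0.16×17.5 + 0.2×2.28 = 3.256
Denominator: 1 + 0.16×10.5 + 0.2×35.5 = 9.78
R = 3.256/9.78 = 0.3329 J/s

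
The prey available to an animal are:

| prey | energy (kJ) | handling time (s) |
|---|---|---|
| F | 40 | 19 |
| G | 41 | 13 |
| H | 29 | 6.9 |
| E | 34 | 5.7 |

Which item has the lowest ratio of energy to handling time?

F

In descending order of E/h:
E: 34/5.7 = 5.96 kJ/s
H: 29/6.9 = 4.2 kJ/s
G: 41/13 = 3.15 kJ/s
F: 40/19 = 2.11 kJ/s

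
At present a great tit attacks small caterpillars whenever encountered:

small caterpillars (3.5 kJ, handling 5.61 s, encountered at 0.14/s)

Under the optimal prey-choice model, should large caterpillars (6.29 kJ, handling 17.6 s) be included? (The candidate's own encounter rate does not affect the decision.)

Yes

On small caterpillars alone, R = ΣλE/(1+Σλh) = 0.49/1.785 = 0.2744 kJ/s.
Profitability of large caterpillars: 6.29/17.6 = 0.3574 kJ/s.
Since 0.3574 > R, including large caterpillars increases the long-run rate.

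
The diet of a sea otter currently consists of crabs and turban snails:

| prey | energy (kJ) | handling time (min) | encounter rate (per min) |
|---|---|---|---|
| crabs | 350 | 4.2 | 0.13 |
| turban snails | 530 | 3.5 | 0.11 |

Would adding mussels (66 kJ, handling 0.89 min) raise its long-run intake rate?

Yes

On crabs and turban snails alone, R = ΣλE/(1+Σλh) = 103.8/1.931 = 53.75 kJ/min.
Profitability of mussels: 66/0.89 = 74.16 kJ/min.
Since 74.16 > R, including mussels increases the long-run rate.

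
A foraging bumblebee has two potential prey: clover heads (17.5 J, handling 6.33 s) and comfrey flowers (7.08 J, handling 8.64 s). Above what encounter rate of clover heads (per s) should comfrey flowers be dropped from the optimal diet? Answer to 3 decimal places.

0.067 per s

At the threshold, the rate on clover heads alone equals the profitability of comfrey flowers: λ·17.5/(1 + λ·6.33) = 7.08/8.64 = 0.8194.
Rearranging, λ(17.5 − 0.8194×6.33) = 0.8194, so λ = 0.8194/12.31 = 0.06655 per s.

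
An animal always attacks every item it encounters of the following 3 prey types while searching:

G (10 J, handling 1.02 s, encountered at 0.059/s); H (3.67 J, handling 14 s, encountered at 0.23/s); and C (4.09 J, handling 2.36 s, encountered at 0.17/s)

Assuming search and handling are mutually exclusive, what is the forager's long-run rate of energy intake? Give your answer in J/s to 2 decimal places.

0.45 J/s

Energy encountered per unit search time: 0.059×10 + 0.23×3.67 + 0.17×4.09 = 2.129 J/s.
Handling time per unit search time: 0.059×1.02 + 0.23×14 + 0.17×2.36 = 3.681.
Rate = 2.129/(1 + 3.681) = 0.4549 J/s.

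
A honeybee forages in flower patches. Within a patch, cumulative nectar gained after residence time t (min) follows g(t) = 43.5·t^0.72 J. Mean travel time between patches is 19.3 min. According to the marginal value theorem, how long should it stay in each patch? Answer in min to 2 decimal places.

49.63 min

Optimal t* satisfies g'(t*) = g(t*)/(T + t*).
g'(t) = 0.72·43.5·t^-0.28. Setting 0.72·43.5·t^-0.28 = 43.5·t^0.72/(19.3+t) gives 0.72(19.3+t) = t, so 0.28·t = 0.72×19.3.
t* = 0.72×19.3/0.28 = 49.63 min.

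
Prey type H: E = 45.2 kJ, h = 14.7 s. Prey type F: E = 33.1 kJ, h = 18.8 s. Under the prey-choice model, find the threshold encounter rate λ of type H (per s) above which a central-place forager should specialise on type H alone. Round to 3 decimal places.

0.091 per s

The zero-one rule: include type F iff E₂/h₂ > λE₁/(1+λh₁). Equality gives the switch point.
λE₁h₂ = E₂ + λE₂h₁ ⇒ λ = E₂/(E₁h₂ − E₂h₁) = 33.1/(849.8 − 486.6) = 0.09114 per s.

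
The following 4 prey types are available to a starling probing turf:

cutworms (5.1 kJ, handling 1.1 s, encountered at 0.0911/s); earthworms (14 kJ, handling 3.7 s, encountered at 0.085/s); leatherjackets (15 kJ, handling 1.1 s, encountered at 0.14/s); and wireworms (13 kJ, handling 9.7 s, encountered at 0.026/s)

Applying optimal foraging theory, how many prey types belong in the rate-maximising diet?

3

E/h in descending order: leatherjackets 13.6, cutworms 4.64, earthworms 3.78, wireworms 1.34 kJ/s. The optimal diet is the largest prefix of this list for which every included type satisfies E_i/h_i > R on the types above it.
Rate on top 1: 1.82. cutworms: 4.64 > 1.82 → include.
Rate on top 2: 2.045. earthworms: 3.78 > 2.045 → include.
Rate on top 3: 2.393. wireworms: 1.34 < 2.393 → exclude; stop.
Optimal diet: leatherjackets, cutworms, earthworms — 3 of 4 types.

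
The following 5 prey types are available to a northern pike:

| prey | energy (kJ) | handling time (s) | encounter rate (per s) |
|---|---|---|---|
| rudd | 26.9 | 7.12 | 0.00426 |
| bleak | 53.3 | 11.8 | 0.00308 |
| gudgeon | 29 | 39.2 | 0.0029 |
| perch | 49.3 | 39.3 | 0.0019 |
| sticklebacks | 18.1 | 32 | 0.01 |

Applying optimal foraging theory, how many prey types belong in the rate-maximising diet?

E/h in descending order: bleak 4.52, rudd 3.78, perch 1.25, gudgeon 0.74, sticklebacks 0.566 kJ/s. The optimal diet is the largest prefix of this list for which every included type satisfies E_i/h_i > R on the types above it.
Rate on top 1: 0.1584. rudd: 3.78 > 0.1584 → include.
Rate on top 2: 0.2613. perch: 1.25 > 0.2613 → include.
Rate on top 3: 0.3263. gudgeon: 0.74 > 0.3263 → include.
Rate on top 4: 0.3638. sticklebacks: 0.566 > 0.3638 → include.
Optimal diet: bleak, rudd, perch, gudgeon, sticklebacks — 5 of 5 types.

5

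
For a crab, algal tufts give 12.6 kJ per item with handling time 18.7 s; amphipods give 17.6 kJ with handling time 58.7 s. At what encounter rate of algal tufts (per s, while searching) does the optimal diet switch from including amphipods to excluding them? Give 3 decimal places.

Drop amphipods once their profitability E₂/h₂ falls below the rate achievable on algal tufts alone: E₂/h₂ = λE₁/(1 + λh₁).
Solve for λ: λE₁h₂ = E₂(1 + λh₁) → λ(E₁h₂ − E₂h₁) = E₂ → λ = E₂/(E₁h₂ − E₂h₁).
λ = 17.6/(12.6×58.7 − 17.6×18.7) = 17.6/410.5 = 0.04287 per s.

0.043 per s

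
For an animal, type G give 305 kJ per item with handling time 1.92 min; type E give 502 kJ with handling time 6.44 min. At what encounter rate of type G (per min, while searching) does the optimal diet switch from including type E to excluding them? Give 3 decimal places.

0.502 per min

Drop type E once their profitability E₂/h₂ falls below the rate achievable on type G alone: E₂/h₂ = λE₁/(1 + λh₁).
Solve for λ: λE₁h₂ = E₂(1 + λh₁) → λ(E₁h₂ − E₂h₁) = E₂ → λ = E₂/(E₁h₂ − E₂h₁).
λ = 502/(305×6.44 − 502×1.92) = 502/1000 = 0.5018 per min.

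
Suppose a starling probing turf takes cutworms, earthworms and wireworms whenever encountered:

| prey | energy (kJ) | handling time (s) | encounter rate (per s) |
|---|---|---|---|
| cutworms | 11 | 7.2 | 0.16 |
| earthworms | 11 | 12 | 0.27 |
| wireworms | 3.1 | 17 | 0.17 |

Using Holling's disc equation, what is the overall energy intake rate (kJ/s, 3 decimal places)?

R = Σλ_iE_i / (1 + Σλ_ih_i)
Numerator: 0.16×11 + 0.27×11 + 0.17×3.1 = 5.257
Denominator: 1 + 0.16×7.2 + 0.27×12 + 0.17×17 = 8.282
R = 5.257/8.282 = 0.6348 kJ/s

0.635 kJ/s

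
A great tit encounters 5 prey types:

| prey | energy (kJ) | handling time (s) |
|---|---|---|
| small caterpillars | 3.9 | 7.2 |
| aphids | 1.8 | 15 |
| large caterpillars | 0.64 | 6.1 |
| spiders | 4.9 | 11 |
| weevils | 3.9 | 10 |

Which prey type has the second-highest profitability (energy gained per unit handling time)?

spiders

In descending order of E/h:
small caterpillars: 3.9/7.2 = 0.542 kJ/s
spiders: 4.9/11 = 0.445 kJ/s
weevils: 3.9/10 = 0.39 kJ/s
aphids: 1.8/15 = 0.12 kJ/s
large caterpillars: 0.64/6.1 = 0.105 kJ/s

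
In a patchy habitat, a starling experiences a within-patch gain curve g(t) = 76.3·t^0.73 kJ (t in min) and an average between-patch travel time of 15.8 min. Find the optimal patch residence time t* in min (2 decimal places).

42.72 min

By the marginal value theorem, leave when the instantaneous gain rate g'(t) equals the habitat-wide average g(t)/(T + t).
g'(t) = 0.73·76.3·t^-0.27. Setting 0.73·76.3·t^-0.27 = 76.3·t^0.73/(15.8+t) gives 0.73(15.8+t) = t, so 0.27·t = 0.73×15.8.
t* = 0.73×15.8/0.27 = 42.72 min.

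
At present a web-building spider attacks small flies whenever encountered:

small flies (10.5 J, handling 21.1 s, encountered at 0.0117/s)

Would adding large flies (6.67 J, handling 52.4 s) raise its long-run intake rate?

On small flies alone, R = ΣλE/(1+Σλh) = 0.1229/1.247 = 0.09853 J/s.
large flies: E/h = 6.67/52.4 = 0.1273 J/s.
0.1273 > 0.09853, so adding large flies raises the average — include it.

Yes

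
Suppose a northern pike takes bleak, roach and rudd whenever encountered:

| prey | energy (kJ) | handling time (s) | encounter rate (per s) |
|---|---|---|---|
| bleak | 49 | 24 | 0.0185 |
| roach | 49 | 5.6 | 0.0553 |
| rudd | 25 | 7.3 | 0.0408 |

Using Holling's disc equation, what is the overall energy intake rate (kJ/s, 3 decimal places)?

2.260 kJ/s

R = Σλ_iE_i / (1 + Σλ_ih_i)
Numerator: 0.0185×49 + 0.0553×49 + 0.0408×25 = 4.636
Denominator: 1 + 0.0185×24 + 0.0553×5.6 + 0.0408×7.3 = 2.052
R = 4.636/2.052 = 2.26 kJ/s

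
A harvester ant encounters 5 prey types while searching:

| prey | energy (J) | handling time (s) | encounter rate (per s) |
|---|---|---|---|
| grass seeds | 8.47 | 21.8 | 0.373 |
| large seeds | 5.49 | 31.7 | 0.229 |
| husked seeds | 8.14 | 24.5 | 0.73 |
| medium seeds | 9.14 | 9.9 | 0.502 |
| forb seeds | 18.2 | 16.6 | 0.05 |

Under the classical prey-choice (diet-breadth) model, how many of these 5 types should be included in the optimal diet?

E/h in descending order: forb seeds 1.1, medium seeds 0.923, grass seeds 0.389, husked seeds 0.332, large seeds 0.173 J/s. The optimal diet is the largest prefix of this list for which every included type satisfies E_i/h_i > R on the types above it.
Rate on top 1: 0.4973. medium seeds: 0.923 > 0.4973 → include.
Rate on top 2: 0.8086. grass seeds: 0.389 < 0.8086 → exclude; stop.
Optimal diet: forb seeds, medium seeds — 2 of 5 types.

2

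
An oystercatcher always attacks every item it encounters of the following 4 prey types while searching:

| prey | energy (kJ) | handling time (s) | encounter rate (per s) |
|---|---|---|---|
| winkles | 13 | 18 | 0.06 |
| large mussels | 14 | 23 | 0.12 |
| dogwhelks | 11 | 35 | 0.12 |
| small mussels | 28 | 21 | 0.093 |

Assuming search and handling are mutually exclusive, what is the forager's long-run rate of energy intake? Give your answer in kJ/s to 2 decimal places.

0.58 kJ/s

R = Σλ_iE_i / (1 + Σλ_ih_i)
Numerator: 0.06×13 + 0.12×14 + 0.12×11 + 0.093×28 = 6.384
Denominator: 1 + 0.06×18 + 0.12×23 + 0.12×35 + 0.093×21 = 10.99
R = 6.384/10.99 = 0.5807 kJ/s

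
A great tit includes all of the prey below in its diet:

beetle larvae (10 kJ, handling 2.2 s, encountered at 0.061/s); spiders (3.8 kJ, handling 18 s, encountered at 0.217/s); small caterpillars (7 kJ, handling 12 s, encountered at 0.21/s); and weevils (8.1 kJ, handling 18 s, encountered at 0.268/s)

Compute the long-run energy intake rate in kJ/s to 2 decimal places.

0.41 kJ/s

Energy encountered per unit search time: 0.061×10 + 0.217×3.8 + 0.21×7 + 0.268×8.1 = 5.075 kJ/s.
Handling time per unit search time: 0.061×2.2 + 0.217×18 + 0.21×12 + 0.268×18 = 11.38.
Rate = 5.075/(1 + 11.38) = 0.4098 kJ/s.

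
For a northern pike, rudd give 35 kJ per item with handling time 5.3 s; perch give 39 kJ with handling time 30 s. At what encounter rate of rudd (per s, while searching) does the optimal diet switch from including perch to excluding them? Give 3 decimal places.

0.046 per s

Drop perch once their profitability E₂/h₂ falls below the rate achievable on rudd alone: E₂/h₂ = λE₁/(1 + λh₁).
Solve for λ: λE₁h₂ = E₂(1 + λh₁) → λ(E₁h₂ − E₂h₁) = E₂ → λ = E₂/(E₁h₂ − E₂h₁).
λ = 39/(35×30 − 39×5.3) = 39/843.3 = 0.04625 per s.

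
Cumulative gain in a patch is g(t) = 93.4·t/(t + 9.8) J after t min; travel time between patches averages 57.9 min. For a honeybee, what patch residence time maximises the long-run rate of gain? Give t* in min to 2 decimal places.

23.82 min

Maximise g(t)/(T+t): set derivative to zero → g'(t)(T+t) = g(t).
g'(t) = 93.4·9.8/(t + 9.8)². Setting 93.4·9.8/(t+9.8)² = 93.4t/[(t+9.8)(57.9+t)] gives 9.8(57.9+t) = t(t+9.8), so t² = 9.8×57.9 = 567.4.
t* = √567.4 = 23.82 min.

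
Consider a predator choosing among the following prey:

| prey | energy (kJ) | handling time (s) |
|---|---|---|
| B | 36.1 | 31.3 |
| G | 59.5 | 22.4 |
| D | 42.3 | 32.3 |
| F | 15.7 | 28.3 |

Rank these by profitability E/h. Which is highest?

In descending order of E/h:
G: 59.5/22.4 = 2.66 kJ/s
D: 42.3/32.3 = 1.31 kJ/s
B: 36.1/31.3 = 1.15 kJ/s
F: 15.7/28.3 = 0.555 kJ/s

G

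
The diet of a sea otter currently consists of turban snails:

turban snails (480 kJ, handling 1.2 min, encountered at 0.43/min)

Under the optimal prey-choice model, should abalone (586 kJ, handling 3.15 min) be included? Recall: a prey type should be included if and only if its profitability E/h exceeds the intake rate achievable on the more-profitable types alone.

Yes

On turban snails alone, R = ΣλE/(1+Σλh) = 206.4/1.516 = 136.1 kJ/min.
abalone: E/h = 586/3.15 = 186 kJ/min.
Since 186 > R, including abalone increases the long-run rate.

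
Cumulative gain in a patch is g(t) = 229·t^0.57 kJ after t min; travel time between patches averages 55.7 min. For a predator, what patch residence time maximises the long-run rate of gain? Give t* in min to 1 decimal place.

73.8 min

By the marginal value theorem, leave when the instantaneous gain rate g'(t) equals the habitat-wide average g(t)/(T + t).
g'(t) = 0.57·229·t^-0.43. Setting 0.57·229·t^-0.43 = 229·t^0.57/(55.7+t) gives 0.57(55.7+t) = t, so 0.43·t = 0.57×55.7.
t* = 0.57×55.7/0.43 = 73.83 min.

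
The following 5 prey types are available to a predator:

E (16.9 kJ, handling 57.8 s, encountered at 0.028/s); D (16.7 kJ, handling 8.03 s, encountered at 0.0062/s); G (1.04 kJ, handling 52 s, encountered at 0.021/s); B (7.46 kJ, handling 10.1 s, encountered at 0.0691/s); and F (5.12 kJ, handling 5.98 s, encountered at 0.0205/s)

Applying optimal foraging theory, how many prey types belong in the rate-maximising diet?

E/h in descending order: D 2.08, F 0.856, B 0.739, E 0.292, G 0.02 kJ/s. The optimal diet is the largest prefix of this list for which every included type satisfies E_i/h_i > R on the types above it.
Rate on top 1: 0.09863. F: 0.856 > 0.09863 → include.
Rate on top 2: 0.1778. B: 0.739 > 0.1778 → include.
Rate on top 3: 0.3871. E: 0.292 < 0.3871 → exclude; stop.
Optimal diet: D, F, B — 3 of 5 types.

3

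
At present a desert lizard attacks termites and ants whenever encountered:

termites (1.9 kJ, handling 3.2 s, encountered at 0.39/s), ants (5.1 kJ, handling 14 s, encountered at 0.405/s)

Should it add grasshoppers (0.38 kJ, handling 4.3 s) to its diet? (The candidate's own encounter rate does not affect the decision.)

No

Current rate: (0.39×1.9 + 0.405×5.1)/(1 + 0.39×3.2 + 0.405×14) = 0.3544 kJ/s.
grasshoppers: E/h = 0.38/4.3 = 0.08837 kJ/s.
Since 0.08837 < R, time spent handling grasshoppers is better spent searching.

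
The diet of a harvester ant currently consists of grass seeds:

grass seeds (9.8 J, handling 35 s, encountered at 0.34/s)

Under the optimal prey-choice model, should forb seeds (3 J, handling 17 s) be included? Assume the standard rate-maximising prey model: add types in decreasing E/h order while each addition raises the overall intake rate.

On grass seeds alone, R = ΣλE/(1+Σλh) = 3.332/12.9 = 0.2583 J/s.
forb seeds: E/h = 3/17 = 0.1765 J/s.
0.1765 < 0.2583, so adding forb seeds would lower the average — exclude it.

No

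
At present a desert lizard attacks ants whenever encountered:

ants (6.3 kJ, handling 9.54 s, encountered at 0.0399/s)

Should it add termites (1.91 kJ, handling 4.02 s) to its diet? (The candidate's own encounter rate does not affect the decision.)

Yes

On ants alone, R = ΣλE/(1+Σλh) = 0.2514/1.381 = 0.1821 kJ/s.
Profitability of termites: 1.91/4.02 = 0.4751 kJ/s.
Since 0.4751 > R, including termites increases the long-run rate.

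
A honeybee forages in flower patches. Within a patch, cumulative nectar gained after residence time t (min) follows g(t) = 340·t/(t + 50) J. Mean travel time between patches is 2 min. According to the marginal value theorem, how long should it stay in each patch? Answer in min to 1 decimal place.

10.0 min

Optimal t* satisfies g'(t*) = g(t*)/(T + t*).
g'(t) = 340·50/(t + 50)². Setting 340·50/(t+50)² = 340t/[(t+50)(2+t)] gives 50(2+t) = t(t+50), so t² = 50×2 = 100.
t* = √100 = 10 min.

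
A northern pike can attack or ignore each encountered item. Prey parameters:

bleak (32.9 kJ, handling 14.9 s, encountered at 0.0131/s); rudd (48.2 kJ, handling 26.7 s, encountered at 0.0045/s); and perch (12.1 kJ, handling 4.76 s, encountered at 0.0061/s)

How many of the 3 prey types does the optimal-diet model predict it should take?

E/h in descending order: perch 2.54, bleak 2.21, rudd 1.81 kJ/s. The optimal diet is the largest prefix of this list for which every included type satisfies E_i/h_i > R on the types above it.
Rate on top 1: 0.07173. bleak: 2.21 > 0.07173 → include.
Rate on top 2: 0.4123. rudd: 1.81 > 0.4123 → include.
Optimal diet: perch, bleak, rudd — 3 of 3 types.

3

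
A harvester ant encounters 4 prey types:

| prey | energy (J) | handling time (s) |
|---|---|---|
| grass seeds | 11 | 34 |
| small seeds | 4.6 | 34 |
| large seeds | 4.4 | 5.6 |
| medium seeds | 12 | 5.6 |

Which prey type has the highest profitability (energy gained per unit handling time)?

medium seeds

In descending order of E/h:
medium seeds: 12/5.6 = 2.14 J/s
large seeds: 4.4/5.6 = 0.786 J/s
grass seeds: 11/34 = 0.324 J/s
small seeds: 4.6/34 = 0.135 J/s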